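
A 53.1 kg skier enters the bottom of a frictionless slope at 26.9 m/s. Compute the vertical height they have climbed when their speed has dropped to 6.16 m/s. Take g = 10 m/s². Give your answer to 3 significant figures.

Energy balance between the two points: ½mv₁² = ½mv₂² + mgh
h = (v₁² − v₂²)/(2g) = (26.9² − 6.16²)/(2 × 10) = 34.28 m

h = 34.3 m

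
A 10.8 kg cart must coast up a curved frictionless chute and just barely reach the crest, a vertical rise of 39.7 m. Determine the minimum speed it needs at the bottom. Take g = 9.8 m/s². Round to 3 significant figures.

v = 27.9 m/s

At the top it is momentarily at rest, so all KE converts to PE: ½mv² = mgh
v = √(2gh) = √(2 × 9.8 × 39.7) = 27.89 m/s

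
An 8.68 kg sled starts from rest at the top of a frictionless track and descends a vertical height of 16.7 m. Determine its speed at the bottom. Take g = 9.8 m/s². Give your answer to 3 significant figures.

v = 18.1 m/s

Mechanical energy is conserved (no friction): mgh = ½mv²
v = √(2gh) = √(2 × 9.8 × 16.7) = √327.32 = 18.09 m/s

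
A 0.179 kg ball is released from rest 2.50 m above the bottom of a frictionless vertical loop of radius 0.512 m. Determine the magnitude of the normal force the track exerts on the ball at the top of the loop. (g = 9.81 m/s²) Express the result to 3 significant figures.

N = 8.37 N

Energy from release to top (height 2r): mgh = ½mv_top² + mg(2r)
v_top² = 2g(h − 2r) = 2(9.81)(2.50 − 1.024) = 28.959 m²/s²
At the top, both N and weight point toward the centre: N + mg = mv_top²/r
N = m(v_top²/r − g) = 0.179(28.959/0.512 − 9.81) = 8.368 N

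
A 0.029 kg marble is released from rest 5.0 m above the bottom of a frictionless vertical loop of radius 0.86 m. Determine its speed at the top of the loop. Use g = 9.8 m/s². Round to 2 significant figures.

Energy conservation: mgh = ½mv_top² + mg(2r)
v_top² = 2g(h − 2r) = 2(9.8)(5.0 − 1.720) = 64.29
v_top = 8.018 m/s

v = 8.0 m/s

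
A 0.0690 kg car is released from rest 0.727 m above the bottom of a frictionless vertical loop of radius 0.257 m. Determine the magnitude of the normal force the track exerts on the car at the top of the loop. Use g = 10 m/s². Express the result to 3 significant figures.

Energy from release to top (height 2r): mgh = ½mv_top² + mg(2r)
v_top² = 2g(h − 2r) = 2(10)(0.727 − 0.5140) = 4.2600 m²/s²
At the top, both N and weight point toward the centre: N + mg = mv_top²/r
N = m(v_top²/r − g) = 0.0690(4.2600/0.257 − 10) = 0.4537 N

N = 0.454 N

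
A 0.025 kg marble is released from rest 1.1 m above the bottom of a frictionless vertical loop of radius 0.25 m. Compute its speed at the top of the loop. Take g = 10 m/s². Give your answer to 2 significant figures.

v = 3.5 m/s

Energy conservation: mgh = ½mv_top² + mg(2r)
v_top² = 2g(h − 2r) = 2(10)(1.1 − 0.5000) = 12.00
v_top = 3.464 m/s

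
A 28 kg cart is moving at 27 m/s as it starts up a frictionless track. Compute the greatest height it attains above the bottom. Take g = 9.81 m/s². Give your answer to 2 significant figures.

h = 37 m

Setting KE at the bottom equal to PE gained: ½mv² = mgh
h = v²/(2g) = 27²/(2 × 9.81) = 37.16 m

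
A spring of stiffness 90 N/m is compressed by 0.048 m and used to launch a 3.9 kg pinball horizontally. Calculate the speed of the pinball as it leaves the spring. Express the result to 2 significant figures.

v = 0.23 m/s

The pinball leaves the spring when the spring is at natural length, so ½kx² = ½mv²
v = x√(k/m) = 0.048 × √(90/3.9) = 0.2306 m/s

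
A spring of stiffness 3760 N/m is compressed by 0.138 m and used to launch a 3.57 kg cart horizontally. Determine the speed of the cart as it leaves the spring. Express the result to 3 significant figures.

v = 4.48 m/s

Conservation of energy: ½kx² = ½mv²
v = x√(k/m) = 0.138 × √(3760/3.57) = 4.479 m/s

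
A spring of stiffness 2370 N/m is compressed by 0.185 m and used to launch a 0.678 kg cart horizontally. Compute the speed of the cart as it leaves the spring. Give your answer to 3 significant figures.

Conservation of energy: ½kx² = ½mv²
v = x√(k/m) = 0.185 × √(2370/0.678) = 10.94 m/s

v = 10.9 m/s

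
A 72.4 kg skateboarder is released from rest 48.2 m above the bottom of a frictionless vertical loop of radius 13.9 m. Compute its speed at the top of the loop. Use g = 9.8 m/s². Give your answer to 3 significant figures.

Energy conservation: mgh = ½mv_top² + mg(2r)
v_top² = 2g(h − 2r) = 2(9.8)(48.2 − 27.80) = 399.8
v_top = 20.00 m/s

v = 20.0 m/s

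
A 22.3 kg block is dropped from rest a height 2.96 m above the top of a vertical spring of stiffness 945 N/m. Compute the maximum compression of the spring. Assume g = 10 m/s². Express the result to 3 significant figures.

Measuring PE from the top of the relaxed spring, at max compression the block has dropped H + x with zero KE, so:
mg(H + x) = ½kx²
½(945)x² − (22.3)(10)x − (22.3)(10)(2.96) = 0
472.5x² − 223.0x − 660.1 = 0
x = [223.0 + √(49729 + 1.2476e+06)]/(2 × 472.5) = 1.441 m

x = 1.44 m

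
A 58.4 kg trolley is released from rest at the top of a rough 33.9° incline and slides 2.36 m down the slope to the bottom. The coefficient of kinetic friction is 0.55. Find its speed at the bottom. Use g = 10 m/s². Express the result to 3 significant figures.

Taking the bottom as reference, mgh = ½mv² + μ_k N L with h = L sinθ, N = mg cosθ:
mgh = mgL sinθ = (58.4)(10)(2.36)sin33.9° = 768.71 J
W_f = μ_k mg cosθ · L = (0.55)(58.4)(10)cos33.9°·2.36 = 629.2 J
½mv² = 768.71 − 629.2 = 139.53 J
v = √(2 × 139.53/58.4) = 2.186 m/s

v = 2.19 m/s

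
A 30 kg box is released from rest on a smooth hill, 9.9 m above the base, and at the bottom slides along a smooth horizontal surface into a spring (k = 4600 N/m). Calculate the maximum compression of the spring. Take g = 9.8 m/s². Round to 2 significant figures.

At max compression the box is momentarily at rest: mgh = ½kx²
x = √(2mgh/k) = √(2 × 30 × 9.8 × 9.9 / 4600) = 1.125 m

x = 1.1 m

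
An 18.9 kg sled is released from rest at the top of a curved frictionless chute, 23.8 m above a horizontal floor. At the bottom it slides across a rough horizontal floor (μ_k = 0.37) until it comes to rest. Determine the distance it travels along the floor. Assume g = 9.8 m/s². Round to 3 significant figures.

Applying the work–energy principle:
At rest all PE has been dissipated by friction: mgh = μ_k m g d
d = h/μ_k = 23.8/0.37 = 64.32 m

d = 64.3 m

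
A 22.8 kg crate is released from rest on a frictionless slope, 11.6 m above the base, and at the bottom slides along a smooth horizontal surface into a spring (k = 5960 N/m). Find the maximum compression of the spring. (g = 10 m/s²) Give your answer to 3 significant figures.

Gravitational PE at the top equals spring PE at max compression: mgh = ½kx²
x = √(2mgh/k) = √(2 × 22.8 × 10 × 11.6 / 5960) = 0.9421 m

x = 0.942 m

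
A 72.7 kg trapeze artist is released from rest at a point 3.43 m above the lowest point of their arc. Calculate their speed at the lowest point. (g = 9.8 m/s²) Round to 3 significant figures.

v = 8.20 m/s

By conservation of mechanical energy, mgh = ½mv²
The mass cancels from both sides.
v = √(2gh) = √(2 × 9.8 × 3.43) = √67.228 = 8.199 m/s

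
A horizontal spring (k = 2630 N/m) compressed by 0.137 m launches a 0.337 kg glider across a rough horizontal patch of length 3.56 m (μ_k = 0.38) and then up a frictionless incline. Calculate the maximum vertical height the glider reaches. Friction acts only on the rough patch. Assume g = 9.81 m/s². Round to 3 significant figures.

Spring energy: E₀ = ½kx² = ½(2630)(0.137)² = 24.681 J
Friction: W_f = μ_k mg d = (0.38)(0.337)(9.81)(3.56) = 4.472 J
Energy at base of ramp: E = 24.681 − 4.472 = 20.209 J
At max height all remaining energy is PE: mgh = E ⇒ h = E/(mg) = 20.209/(0.337 × 9.81) = 6.113 m

h = 6.11 m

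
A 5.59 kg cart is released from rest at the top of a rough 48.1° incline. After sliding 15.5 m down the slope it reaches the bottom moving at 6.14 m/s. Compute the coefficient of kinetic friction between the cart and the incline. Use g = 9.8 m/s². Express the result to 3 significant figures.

μ_k = 0.929

mgh = ½mv² + μ_k (mg cosθ) L, with h = L sinθ
mgL sinθ = 632.01 J; ½mv² = 105.37 J
W_f = 632.01 − 105.37 = 526.6 J
μ_k = W_f/(mg cosθ · L) = 526.6/(36.59 × 15.5) = 0.9287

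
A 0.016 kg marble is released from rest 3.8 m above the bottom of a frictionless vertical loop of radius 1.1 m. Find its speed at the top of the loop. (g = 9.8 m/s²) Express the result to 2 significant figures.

Energy conservation: mgh = ½mv_top² + mg(2r)
v_top² = 2g(h − 2r) = 2(9.8)(3.8 − 2.200) = 31.36
v_top = 5.600 m/s

v = 5.6 m/s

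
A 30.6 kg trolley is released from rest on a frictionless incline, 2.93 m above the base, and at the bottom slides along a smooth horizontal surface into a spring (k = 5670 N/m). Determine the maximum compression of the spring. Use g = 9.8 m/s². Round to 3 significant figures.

x = 0.557 m

Gravitational PE at the top equals spring PE at max compression: mgh = ½kx²
x = √(2mgh/k) = √(2 × 30.6 × 9.8 × 2.93 / 5670) = 0.5567 m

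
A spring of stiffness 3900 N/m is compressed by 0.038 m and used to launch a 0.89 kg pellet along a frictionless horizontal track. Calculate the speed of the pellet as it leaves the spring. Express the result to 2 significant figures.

v = 2.5 m/s

The pellet leaves the spring when the spring is at natural length, so ½kx² = ½mv²
v = x√(k/m) = 0.038 × √(3900/0.89) = 2.515 m/s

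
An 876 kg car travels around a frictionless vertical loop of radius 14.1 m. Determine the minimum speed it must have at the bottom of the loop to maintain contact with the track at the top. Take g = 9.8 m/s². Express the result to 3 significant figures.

At the top: mg = mv_top²/r ⇒ v_top² = gr = 138.2 m²/s²
Energy from bottom to top (height 2r): ½mv_bot² = ½mv_top² + mg(2r)
v_bot² = gr + 4gr = 5gr = 690.9
v_bot = √(5gr) = 26.28 m/s

v = 26.3 m/s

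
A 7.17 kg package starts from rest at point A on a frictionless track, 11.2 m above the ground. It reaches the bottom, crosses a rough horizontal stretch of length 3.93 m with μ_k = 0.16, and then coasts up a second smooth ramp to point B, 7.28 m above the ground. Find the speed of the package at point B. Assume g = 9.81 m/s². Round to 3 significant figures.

Energy at A: mgh₁ = (7.17)(9.81)(11.2) = 787.78 J
Friction loss: W_f = μ_k mg d = 44.23 J
At B: ½mv² + mgh₂ = mgh₁ − W_f
½mv² = 787.78 − 44.23 − 512.06 = 231.50 J
v = √(2 × 231.50/7.17) = 8.036 m/s

v = 8.04 m/s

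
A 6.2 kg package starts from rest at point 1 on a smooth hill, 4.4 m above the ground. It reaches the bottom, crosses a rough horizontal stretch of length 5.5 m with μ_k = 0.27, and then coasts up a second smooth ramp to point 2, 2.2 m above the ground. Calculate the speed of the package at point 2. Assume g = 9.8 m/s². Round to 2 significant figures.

Energy at 1: mgh₁ = (6.2)(9.8)(4.4) = 267.34 J
Friction loss: W_f = μ_k mg d = 90.23 J
At 2: ½mv² + mgh₂ = mgh₁ − W_f
½mv² = 267.34 − 90.23 − 133.67 = 43.443 J
v = √(2 × 43.443/6.2) = 3.744 m/s

v = 3.7 m/s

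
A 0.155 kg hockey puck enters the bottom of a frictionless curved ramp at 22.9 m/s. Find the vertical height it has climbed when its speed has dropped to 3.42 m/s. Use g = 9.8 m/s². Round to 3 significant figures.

Conservation of energy: ½mv₁² = ½mv₂² + mgh
h = (v₁² − v₂²)/(2g) = (22.9² − 3.42²)/(2 × 9.8) = 26.16 m

h = 26.2 m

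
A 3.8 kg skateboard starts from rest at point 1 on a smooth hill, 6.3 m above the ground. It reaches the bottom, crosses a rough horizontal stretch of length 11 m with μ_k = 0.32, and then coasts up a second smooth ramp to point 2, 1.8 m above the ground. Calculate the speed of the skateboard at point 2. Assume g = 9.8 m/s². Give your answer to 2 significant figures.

v = 4.4 m/s

Energy at 1: mgh₁ = (3.8)(9.8)(6.3) = 234.61 J
Friction loss: W_f = μ_k mg d = 131.1 J
At 2: ½mv² + mgh₂ = mgh₁ − W_f
½mv² = 234.61 − 131.1 − 67.032 = 36.495 J
v = √(2 × 36.495/3.8) = 4.383 m/s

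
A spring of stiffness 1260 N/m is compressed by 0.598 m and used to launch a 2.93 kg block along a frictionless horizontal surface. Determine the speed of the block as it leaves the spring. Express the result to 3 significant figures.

Conservation of energy: ½kx² = ½mv²
v = x√(k/m) = 0.598 × √(1260/2.93) = 12.40 m/s

v = 12.4 m/s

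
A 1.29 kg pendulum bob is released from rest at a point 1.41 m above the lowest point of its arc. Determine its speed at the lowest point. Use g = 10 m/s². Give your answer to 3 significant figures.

Equating total energy at the two states: mgh = ½mv²
The mass cancels from both sides.
v = √(2gh) = √(2 × 10 × 1.41) = √28.200 = 5.310 m/s

v = 5.31 m/s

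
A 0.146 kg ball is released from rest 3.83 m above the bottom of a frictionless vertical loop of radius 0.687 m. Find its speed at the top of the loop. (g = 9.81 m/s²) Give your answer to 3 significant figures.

v = 6.94 m/s

Energy conservation: mgh = ½mv_top² + mg(2r)
v_top² = 2g(h − 2r) = 2(9.81)(3.83 − 1.374) = 48.19
v_top = 6.942 m/s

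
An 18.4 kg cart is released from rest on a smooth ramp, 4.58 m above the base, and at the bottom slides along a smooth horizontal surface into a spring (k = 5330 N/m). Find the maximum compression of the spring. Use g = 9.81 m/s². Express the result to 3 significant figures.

x = 0.557 m

At max compression the cart is momentarily at rest: mgh = ½kx²
x = √(2mgh/k) = √(2 × 18.4 × 9.81 × 4.58 / 5330) = 0.5570 m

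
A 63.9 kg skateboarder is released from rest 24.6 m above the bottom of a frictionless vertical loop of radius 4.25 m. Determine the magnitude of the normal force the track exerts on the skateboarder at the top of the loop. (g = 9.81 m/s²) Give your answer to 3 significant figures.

Energy from release to top (height 2r): mgh = ½mv_top² + mg(2r)
v_top² = 2g(h − 2r) = 2(9.81)(24.6 − 8.500) = 315.88 m²/s²
At the top, both N and weight point toward the centre: N + mg = mv_top²/r
N = m(v_top²/r − g) = 63.9(315.88/4.25 − 9.81) = 4123 N

N = 4120 N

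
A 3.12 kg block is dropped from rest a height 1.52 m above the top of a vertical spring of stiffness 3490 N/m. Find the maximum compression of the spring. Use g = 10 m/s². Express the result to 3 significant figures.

Measuring PE from the top of the relaxed spring, at max compression the block has dropped H + x with zero KE, so:
mg(H + x) = ½kx²
½(3490)x² − (3.12)(10)x − (3.12)(10)(1.52) = 0
1745x² − 31.20x − 47.42 = 0
x = [31.20 + √(973.4 + 331020)]/(2 × 1745) = 0.1740 m

x = 0.174 m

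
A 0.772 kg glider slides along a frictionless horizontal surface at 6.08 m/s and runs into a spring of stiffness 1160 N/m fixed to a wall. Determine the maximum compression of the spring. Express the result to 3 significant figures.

x = 0.157 m

Conservation of energy between contact and max compression: ½mv² = ½kx²
x = v√(m/k) = 6.08 × √(0.772/1160) = 0.1568 m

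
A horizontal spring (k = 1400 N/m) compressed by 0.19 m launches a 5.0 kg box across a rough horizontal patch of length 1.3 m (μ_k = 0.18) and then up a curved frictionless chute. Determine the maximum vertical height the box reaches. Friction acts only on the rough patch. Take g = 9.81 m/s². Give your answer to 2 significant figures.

Spring energy: E₀ = ½kx² = ½(1400)(0.19)² = 25.270 J
Friction: W_f = μ_k mg d = (0.18)(5.0)(9.81)(1.3) = 11.48 J
Energy at base of ramp: E = 25.270 − 11.48 = 13.792 J
At max height all remaining energy is PE: mgh = E ⇒ h = E/(mg) = 13.792/(5.0 × 9.81) = 0.2812 m

h = 0.28 m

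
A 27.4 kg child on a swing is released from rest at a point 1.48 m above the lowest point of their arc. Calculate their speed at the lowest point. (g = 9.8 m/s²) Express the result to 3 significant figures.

v = 5.39 m/s

Energy conservation between the two points: mgh = ½mv²
v = √(2gh) = √(2 × 9.8 × 1.48) = √29.008 = 5.386 m/s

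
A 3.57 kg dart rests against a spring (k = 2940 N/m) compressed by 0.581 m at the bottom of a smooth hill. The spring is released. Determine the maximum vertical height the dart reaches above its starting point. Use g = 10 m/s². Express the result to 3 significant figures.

h = 13.9 m

All spring PE becomes gravitational PE at the highest point: ½kx² = mgh
h = kx²/(2mg) = (2940)(0.581)²/(2 × 3.57 × 10) = 13.90 m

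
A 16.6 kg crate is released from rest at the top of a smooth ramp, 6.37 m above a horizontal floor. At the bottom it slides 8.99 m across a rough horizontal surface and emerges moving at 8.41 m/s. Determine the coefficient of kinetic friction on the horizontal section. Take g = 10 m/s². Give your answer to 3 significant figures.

μ_k = 0.315

Energy bookkeeping (friction removes W_f = μ_k N d):
mgh = ½mv² + μ_k m g d
mgh = 1057.4 J; ½mv² = 587.04 J
W_f = 1057.4 − 587.04 = 470.4 J
μ_k = W_f/(mg·d) = 470.4/(166.0 × 8.99) = 0.3152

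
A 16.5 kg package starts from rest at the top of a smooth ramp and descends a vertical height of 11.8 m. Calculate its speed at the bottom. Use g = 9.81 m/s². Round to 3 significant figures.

v = 15.2 m/s

Mechanical energy is conserved (no friction): mgh = ½mv²
v = √(2gh) = √(2 × 9.81 × 11.8) = √231.52 = 15.22 m/s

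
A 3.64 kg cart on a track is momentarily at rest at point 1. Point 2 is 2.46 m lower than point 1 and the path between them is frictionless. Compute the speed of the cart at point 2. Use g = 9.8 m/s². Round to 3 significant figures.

v = 6.94 m/s

Equating total energy at the two states: mgh = ½mv²
v = √(2gh) = √(2 × 9.8 × 2.46) = √48.216 = 6.944 m/s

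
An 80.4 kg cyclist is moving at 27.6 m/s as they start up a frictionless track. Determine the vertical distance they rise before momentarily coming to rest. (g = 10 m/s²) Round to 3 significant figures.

Setting KE at the bottom equal to PE gained: ½mv² = mgh
h = v²/(2g) = 27.6²/(2 × 10) = 38.09 m

h = 38.1 m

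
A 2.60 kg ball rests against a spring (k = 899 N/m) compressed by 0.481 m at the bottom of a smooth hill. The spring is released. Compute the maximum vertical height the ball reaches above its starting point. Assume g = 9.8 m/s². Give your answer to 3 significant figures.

Energy conservation from release to the highest point: ½kx² = mgh
h = kx²/(2mg) = (899)(0.481)²/(2 × 2.60 × 9.8) = 4.082 m

h = 4.08 m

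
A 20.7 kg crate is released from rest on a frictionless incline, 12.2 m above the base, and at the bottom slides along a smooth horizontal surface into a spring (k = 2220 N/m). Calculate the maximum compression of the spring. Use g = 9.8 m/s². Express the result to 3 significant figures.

x = 1.49 m

Energy conservation (no friction) from release to max compression: mgh = ½kx²
x = √(2mgh/k) = √(2 × 20.7 × 9.8 × 12.2 / 2220) = 1.493 m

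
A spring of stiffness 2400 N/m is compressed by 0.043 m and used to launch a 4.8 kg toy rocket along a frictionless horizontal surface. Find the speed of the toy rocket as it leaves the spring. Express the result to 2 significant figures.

Conservation of energy: ½kx² = ½mv²
v = x√(k/m) = 0.043 × √(2400/4.8) = 0.9615 m/s

v = 0.96 m/s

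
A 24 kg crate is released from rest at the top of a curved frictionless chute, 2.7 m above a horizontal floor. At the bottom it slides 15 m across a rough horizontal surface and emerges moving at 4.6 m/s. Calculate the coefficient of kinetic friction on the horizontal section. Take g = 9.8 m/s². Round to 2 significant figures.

μ_k = 0.11

Energy bookkeeping (friction removes W_f = μ_k N d):
mgh = ½mv² + μ_k m g d
mgh = 635.04 J; ½mv² = 253.92 J
W_f = 635.04 − 253.92 = 381.1 J
μ_k = W_f/(mg·d) = 381.1/(235.2 × 15) = 0.1080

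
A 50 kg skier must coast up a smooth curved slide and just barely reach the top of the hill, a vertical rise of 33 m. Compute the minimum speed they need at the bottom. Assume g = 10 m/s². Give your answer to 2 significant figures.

v = 26 m/s

At the top they are momentarily at rest, so all KE converts to PE: ½mv² = mgh
v = √(2gh) = √(2 × 10 × 33) = 25.69 m/s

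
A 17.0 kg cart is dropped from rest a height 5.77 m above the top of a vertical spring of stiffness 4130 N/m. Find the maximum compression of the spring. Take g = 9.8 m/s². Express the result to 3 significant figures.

Take the reference level at the top of the uncompressed spring. At max compression the cart has fallen H + x and is momentarily at rest:
mg(H + x) = ½kx²
½(4130)x² − (17.0)(9.8)x − (17.0)(9.8)(5.77) = 0
2065x² − 166.6x − 961.3 = 0
x = [166.6 + √(27756 + 7.9402e+06)]/(2 × 2065) = 0.7238 m

x = 0.724 m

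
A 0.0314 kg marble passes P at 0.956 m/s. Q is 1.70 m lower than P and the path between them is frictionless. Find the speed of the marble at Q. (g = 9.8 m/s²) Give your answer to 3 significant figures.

v = 5.85 m/s

By conservation of mechanical energy, ½mv₀² + mgh = ½mv²
v² = v₀² + 2gh = (0.956)² + 2(9.8)(1.70) = 34.234
v = √34.234 = 5.851 m/s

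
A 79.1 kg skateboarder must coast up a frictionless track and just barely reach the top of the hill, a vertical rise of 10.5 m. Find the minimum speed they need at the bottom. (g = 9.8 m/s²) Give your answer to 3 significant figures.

v = 14.3 m/s

At the top they are momentarily at rest, so all KE converts to PE: ½mv² = mgh
v = √(2gh) = √(2 × 9.8 × 10.5) = 14.35 m/s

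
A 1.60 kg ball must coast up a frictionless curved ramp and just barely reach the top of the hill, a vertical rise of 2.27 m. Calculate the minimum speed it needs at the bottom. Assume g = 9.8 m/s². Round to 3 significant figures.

v = 6.67 m/s

At the top it is momentarily at rest, so all KE converts to PE: ½mv² = mgh
v = √(2gh) = √(2 × 9.8 × 2.27) = 6.670 m/s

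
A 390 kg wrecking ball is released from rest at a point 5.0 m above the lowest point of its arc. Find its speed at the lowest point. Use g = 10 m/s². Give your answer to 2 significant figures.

v = 10 m/s

Mechanical energy is conserved (no friction): mgh = ½mv²
v = √(2gh) = √(2 × 10 × 5.0) = √100.00 = 10.00 m/s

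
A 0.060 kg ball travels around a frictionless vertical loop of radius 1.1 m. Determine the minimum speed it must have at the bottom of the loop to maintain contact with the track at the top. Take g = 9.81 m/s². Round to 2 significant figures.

v = 7.3 m/s

At the top: mg = mv_top²/r ⇒ v_top² = gr = 10.79 m²/s²
Energy from bottom to top (height 2r): ½mv_bot² = ½mv_top² + mg(2r)
v_bot² = gr + 4gr = 5gr = 53.96
v_bot = √(5gr) = 7.345 m/s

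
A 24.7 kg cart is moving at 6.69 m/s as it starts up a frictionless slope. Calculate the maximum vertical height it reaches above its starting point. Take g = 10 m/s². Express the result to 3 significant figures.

h = 2.24 m

By energy conservation, ½mv² = mgh
h = v²/(2g) = 6.69²/(2 × 10) = 2.238 m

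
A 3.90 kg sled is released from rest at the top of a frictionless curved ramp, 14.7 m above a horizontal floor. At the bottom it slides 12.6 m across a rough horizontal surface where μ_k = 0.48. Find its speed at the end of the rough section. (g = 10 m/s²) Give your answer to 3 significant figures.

Energy at the top = energy at the end + work done against friction:
mgh = ½mv² + μ_k m g d
W_f = μ_k mg d = (0.48)(3.90)(10)(12.6) = 235.9 J
½mv² = mgh − W_f = 573.30 − 235.9 = 337.43 J
v = √(2 × 337.43/3.90) = 13.15 m/s

v = 13.2 m/s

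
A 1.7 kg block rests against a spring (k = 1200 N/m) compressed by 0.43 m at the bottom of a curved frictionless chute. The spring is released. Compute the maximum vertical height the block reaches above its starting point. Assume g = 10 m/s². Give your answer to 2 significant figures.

Energy conservation from release to the highest point: ½kx² = mgh
h = kx²/(2mg) = (1200)(0.43)²/(2 × 1.7 × 10) = 6.526 m

h = 6.5 m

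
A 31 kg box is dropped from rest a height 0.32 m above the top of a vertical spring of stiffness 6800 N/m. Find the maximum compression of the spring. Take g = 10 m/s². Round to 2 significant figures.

Measuring PE from the top of the relaxed spring, at max compression the box has dropped H + x with zero KE, so:
mg(H + x) = ½kx²
½(6800)x² − (31)(10)x − (31)(10)(0.32) = 0
3400x² − 310.0x − 99.20 = 0
x = [310.0 + √(96100 + 1.3491e+06)]/(2 × 3400) = 0.2224 m

x = 0.22 m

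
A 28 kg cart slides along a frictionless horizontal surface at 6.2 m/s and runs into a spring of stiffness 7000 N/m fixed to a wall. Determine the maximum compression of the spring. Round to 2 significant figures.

All KE is stored as spring PE at maximum compression: ½mv² = ½kx²
x = v√(m/k) = 6.2 × √(28/7000) = 0.3921 m

x = 0.39 m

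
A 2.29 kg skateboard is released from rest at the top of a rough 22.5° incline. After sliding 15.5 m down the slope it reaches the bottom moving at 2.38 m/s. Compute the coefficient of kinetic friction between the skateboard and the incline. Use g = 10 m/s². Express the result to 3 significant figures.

The energy dissipated by friction is the PE lost minus the KE gained:
mgL sinθ = 135.83 J; ½mv² = 6.4857 J
W_f = 135.83 − 6.4857 = 129.3 J
μ_k = W_f/(mg cosθ · L) = 129.3/(21.16 × 15.5) = 0.3944

μ_k = 0.394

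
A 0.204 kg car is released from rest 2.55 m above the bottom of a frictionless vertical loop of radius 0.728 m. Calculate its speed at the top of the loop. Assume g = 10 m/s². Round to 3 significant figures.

v = 4.68 m/s

Energy conservation: mgh = ½mv_top² + mg(2r)
v_top² = 2g(h − 2r) = 2(10)(2.55 − 1.456) = 21.88
v_top = 4.678 m/s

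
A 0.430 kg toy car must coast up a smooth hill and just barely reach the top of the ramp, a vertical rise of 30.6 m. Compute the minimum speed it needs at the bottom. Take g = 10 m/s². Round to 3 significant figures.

v = 24.7 m/s

At the top it is momentarily at rest, so all KE converts to PE: ½mv² = mgh
v = √(2gh) = √(2 × 10 × 30.6) = 24.74 m/s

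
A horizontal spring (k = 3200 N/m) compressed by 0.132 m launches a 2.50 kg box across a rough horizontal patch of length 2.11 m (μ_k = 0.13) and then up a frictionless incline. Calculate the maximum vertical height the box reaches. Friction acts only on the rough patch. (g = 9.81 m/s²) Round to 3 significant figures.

h = 0.862 m

Spring energy: E₀ = ½kx² = ½(3200)(0.132)² = 27.878 J
Friction: W_f = μ_k mg d = (0.13)(2.50)(9.81)(2.11) = 6.727 J
Energy at base of ramp: E = 27.878 − 6.727 = 21.151 J
At max height all remaining energy is PE: mgh = E ⇒ h = E/(mg) = 21.151/(2.50 × 9.81) = 0.8624 m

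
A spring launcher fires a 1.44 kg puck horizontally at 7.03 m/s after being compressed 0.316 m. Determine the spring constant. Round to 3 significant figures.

Spring PE at full compression equals KE at release: ½kx² = ½mv²
k = mv²/x² = (1.44)(7.03)²/(0.316)² = 712.7 N/m

k = 713 N/m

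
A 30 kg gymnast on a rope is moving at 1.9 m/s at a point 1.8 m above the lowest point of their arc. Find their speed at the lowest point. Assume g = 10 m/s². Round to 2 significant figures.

Mechanical energy is conserved (no friction): ½mv₀² + mgh = ½mv²
v² = v₀² + 2gh = (1.9)² + 2(10)(1.8) = 39.610
v = √39.610 = 6.294 m/s

v = 6.3 m/s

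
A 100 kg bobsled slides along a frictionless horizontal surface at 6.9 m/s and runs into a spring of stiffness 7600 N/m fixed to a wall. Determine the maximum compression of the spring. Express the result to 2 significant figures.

Conservation of energy between contact and max compression: ½mv² = ½kx²
x = v√(m/k) = 6.9 × √(100/7600) = 0.7915 m

x = 0.79 m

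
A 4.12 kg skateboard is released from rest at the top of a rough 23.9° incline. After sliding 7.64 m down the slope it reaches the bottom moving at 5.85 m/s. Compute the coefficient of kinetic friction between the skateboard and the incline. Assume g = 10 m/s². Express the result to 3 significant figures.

μ_k = 0.198

Energy balance down the incline: mg L sinθ − ½mv² = μ_k (mg cosθ) L
mgL sinθ = 127.53 J; ½mv² = 70.498 J
W_f = 127.53 − 70.498 = 57.03 J
μ_k = W_f/(mg cosθ · L) = 57.03/(37.67 × 7.64) = 0.1982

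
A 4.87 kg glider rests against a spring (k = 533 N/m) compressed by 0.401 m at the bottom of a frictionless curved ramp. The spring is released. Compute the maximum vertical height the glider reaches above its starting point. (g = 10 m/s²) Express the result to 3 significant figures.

Energy conservation from release to the highest point: ½kx² = mgh
h = kx²/(2mg) = (533)(0.401)²/(2 × 4.87 × 10) = 0.8799 m

h = 0.880 m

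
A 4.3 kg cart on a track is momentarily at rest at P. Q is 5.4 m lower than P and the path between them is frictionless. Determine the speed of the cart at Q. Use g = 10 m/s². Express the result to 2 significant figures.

v = 10 m/s

By conservation of mechanical energy, mgh = ½mv²
The mass cancels from both sides.
v = √(2gh) = √(2 × 10 × 5.4) = √108.00 = 10.39 m/s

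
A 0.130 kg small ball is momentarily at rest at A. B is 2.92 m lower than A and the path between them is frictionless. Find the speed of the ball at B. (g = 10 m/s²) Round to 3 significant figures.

Energy conservation between the two points: mgh = ½mv²
v = √(2gh) = √(2 × 10 × 2.92) = √58.400 = 7.642 m/s

v = 7.64 m/s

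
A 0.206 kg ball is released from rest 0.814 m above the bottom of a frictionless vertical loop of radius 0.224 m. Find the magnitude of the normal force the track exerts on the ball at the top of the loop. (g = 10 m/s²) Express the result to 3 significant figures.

Energy from release to top (height 2r): mgh = ½mv_top² + mg(2r)
v_top² = 2g(h − 2r) = 2(10)(0.814 − 0.4480) = 7.3200 m²/s²
At the top, both N and weight point toward the centre: N + mg = mv_top²/r
N = m(v_top²/r − g) = 0.206(7.3200/0.224 − 10) = 4.672 N

N = 4.67 N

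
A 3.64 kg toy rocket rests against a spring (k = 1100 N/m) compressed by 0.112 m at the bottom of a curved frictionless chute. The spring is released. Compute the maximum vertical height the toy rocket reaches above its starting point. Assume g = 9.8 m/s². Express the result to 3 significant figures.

Energy conservation from release to the highest point: ½kx² = mgh
h = kx²/(2mg) = (1100)(0.112)²/(2 × 3.64 × 9.8) = 0.1934 m

h = 0.193 m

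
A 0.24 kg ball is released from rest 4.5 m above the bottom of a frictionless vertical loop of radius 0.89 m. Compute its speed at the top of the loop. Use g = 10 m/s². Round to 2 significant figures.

v = 7.4 m/s

Energy conservation: mgh = ½mv_top² + mg(2r)
v_top² = 2g(h − 2r) = 2(10)(4.5 − 1.780) = 54.40
v_top = 7.376 m/s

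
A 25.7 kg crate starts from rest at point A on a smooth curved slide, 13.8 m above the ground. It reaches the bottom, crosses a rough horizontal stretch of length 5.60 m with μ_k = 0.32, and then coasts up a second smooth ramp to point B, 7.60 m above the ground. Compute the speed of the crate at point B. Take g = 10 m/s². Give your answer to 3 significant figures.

v = 9.39 m/s

Energy at A: mgh₁ = (25.7)(10)(13.8) = 3546.6 J
Friction loss: W_f = μ_k mg d = 460.5 J
At B: ½mv² + mgh₂ = mgh₁ − W_f
½mv² = 3546.6 − 460.5 − 1953.2 = 1132.9 J
v = √(2 × 1132.9/25.7) = 9.389 m/s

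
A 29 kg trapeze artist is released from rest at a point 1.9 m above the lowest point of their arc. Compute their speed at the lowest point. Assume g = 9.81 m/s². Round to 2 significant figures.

Mechanical energy is conserved (no friction): mgh = ½mv²
v = √(2gh) = √(2 × 9.81 × 1.9) = √37.278 = 6.106 m/s

v = 6.1 m/s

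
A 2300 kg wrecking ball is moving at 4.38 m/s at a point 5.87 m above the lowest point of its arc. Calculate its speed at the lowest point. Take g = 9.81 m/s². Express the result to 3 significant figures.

Equating total energy at the two states: ½mv₀² + mgh = ½mv²
v² = v₀² + 2gh = (4.38)² + 2(9.81)(5.87) = 134.35
v = √134.35 = 11.59 m/s

v = 11.6 m/s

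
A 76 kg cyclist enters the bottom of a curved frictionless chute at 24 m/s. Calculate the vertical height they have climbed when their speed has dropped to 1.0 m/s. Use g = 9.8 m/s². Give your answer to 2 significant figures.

Energy balance between the two points: ½mv₁² = ½mv₂² + mgh
h = (v₁² − v₂²)/(2g) = (24² − 1.0²)/(2 × 9.8) = 29.34 m

h = 29 m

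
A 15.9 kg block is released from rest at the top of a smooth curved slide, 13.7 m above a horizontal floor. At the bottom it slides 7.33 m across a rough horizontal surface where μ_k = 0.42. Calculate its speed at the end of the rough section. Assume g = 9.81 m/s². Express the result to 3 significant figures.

Energy bookkeeping (friction removes W_f = μ_k N d):
mgh = ½mv² + μ_k m g d
W_f = μ_k mg d = (0.42)(15.9)(9.81)(7.33) = 480.2 J
½mv² = mgh − W_f = 2136.9 − 480.2 = 1656.7 J
v = √(2 × 1656.7/15.9) = 14.44 m/s

v = 14.4 m/s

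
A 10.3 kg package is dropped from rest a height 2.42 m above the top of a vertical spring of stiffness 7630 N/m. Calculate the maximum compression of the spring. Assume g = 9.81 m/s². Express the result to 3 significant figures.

Let x be the compression. The total drop is H + x, and the package is instantaneously at rest at max compression, so energy conservation gives:
mg(H + x) = ½kx²
½(7630)x² − (10.3)(9.81)x − (10.3)(9.81)(2.42) = 0
3815x² − 101.0x − 244.5 = 0
x = [101.0 + √(10210 + 3.7314e+06)]/(2 × 3815) = 0.2668 m

x = 0.267 m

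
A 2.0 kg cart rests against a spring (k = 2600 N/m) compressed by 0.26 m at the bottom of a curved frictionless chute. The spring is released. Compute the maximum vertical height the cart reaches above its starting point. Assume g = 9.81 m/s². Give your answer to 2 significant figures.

h = 4.5 m

All spring PE becomes gravitational PE at the highest point: ½kx² = mgh
h = kx²/(2mg) = (2600)(0.26)²/(2 × 2.0 × 9.81) = 4.479 m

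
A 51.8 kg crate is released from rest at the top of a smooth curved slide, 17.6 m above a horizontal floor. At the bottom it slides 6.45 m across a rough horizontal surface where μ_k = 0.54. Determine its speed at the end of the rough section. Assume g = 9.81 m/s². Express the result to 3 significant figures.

Energy bookkeeping (friction removes W_f = μ_k N d):
mgh = ½mv² + μ_k m g d
W_f = μ_k mg d = (0.54)(51.8)(9.81)(6.45) = 1770 J
½mv² = mgh − W_f = 8943.6 − 1770 = 7173.7 J
v = √(2 × 7173.7/51.8) = 16.64 m/s

v = 16.6 m/s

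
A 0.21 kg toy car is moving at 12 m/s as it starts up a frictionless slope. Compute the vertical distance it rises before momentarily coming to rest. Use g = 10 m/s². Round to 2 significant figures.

h = 7.2 m

Setting KE at the bottom equal to PE gained: ½mv² = mgh
h = v²/(2g) = 12²/(2 × 10) = 7.200 m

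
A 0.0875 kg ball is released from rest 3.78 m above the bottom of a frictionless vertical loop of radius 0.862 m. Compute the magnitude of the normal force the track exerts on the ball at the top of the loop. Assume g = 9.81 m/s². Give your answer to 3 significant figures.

Energy from release to top (height 2r): mgh = ½mv_top² + mg(2r)
v_top² = 2g(h − 2r) = 2(9.81)(3.78 − 1.724) = 40.339 m²/s²
At the top, both N and weight point toward the centre: N + mg = mv_top²/r
N = m(v_top²/r − g) = 0.0875(40.339/0.862 − 9.81) = 3.236 N

N = 3.24 N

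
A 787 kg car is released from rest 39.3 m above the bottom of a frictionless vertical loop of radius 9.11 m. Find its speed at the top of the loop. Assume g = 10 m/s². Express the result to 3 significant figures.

v = 20.5 m/s

Energy conservation: mgh = ½mv_top² + mg(2r)
v_top² = 2g(h − 2r) = 2(10)(39.3 − 18.22) = 421.6
v_top = 20.53 m/s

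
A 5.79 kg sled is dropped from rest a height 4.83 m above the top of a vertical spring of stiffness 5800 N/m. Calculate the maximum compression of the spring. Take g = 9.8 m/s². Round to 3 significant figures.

x = 0.317 m

Take the reference level at the top of the uncompressed spring. At max compression the sled has fallen H + x and is momentarily at rest:
mg(H + x) = ½kx²
½(5800)x² − (5.79)(9.8)x − (5.79)(9.8)(4.83) = 0
2900x² − 56.74x − 274.1 = 0
x = [56.74 + √(3220 + 3.1791e+06)]/(2 × 2900) = 0.3174 m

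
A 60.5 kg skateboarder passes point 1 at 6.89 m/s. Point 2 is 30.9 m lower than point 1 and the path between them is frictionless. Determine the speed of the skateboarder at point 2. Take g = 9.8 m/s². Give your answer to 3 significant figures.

Equating total energy at the two states: ½mv₀² + mgh = ½mv²
v² = v₀² + 2gh = (6.89)² + 2(9.8)(30.9) = 653.11
v = √653.11 = 25.56 m/s

v = 25.6 m/s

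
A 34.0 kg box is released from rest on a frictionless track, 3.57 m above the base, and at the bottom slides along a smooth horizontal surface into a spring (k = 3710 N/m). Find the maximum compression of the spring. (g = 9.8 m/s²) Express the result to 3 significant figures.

x = 0.801 m

Gravitational PE at the top equals spring PE at max compression: mgh = ½kx²
x = √(2mgh/k) = √(2 × 34.0 × 9.8 × 3.57 / 3710) = 0.8008 m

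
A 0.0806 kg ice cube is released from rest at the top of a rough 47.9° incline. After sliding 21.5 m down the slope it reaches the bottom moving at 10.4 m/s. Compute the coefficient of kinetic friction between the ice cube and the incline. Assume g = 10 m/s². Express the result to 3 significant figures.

mgh = ½mv² + μ_k (mg cosθ) L, with h = L sinθ
mgL sinθ = 12.858 J; ½mv² = 4.3588 J
W_f = 12.858 − 4.3588 = 8.499 J
μ_k = W_f/(mg cosθ · L) = 8.499/(0.5404 × 21.5) = 0.7315

μ_k = 0.732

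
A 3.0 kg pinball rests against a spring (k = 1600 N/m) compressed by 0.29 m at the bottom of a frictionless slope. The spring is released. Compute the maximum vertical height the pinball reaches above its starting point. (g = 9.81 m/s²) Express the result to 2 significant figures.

h = 2.3 m

At maximum height the pinball is at rest, so ½kx² = mgh
h = kx²/(2mg) = (1600)(0.29)²/(2 × 3.0 × 9.81) = 2.286 m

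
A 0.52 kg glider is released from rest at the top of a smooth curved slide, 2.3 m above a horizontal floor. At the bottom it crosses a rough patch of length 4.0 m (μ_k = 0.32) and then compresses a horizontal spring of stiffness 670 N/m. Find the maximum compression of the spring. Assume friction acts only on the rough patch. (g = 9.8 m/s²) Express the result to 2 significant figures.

x = 0.12 m

Initial energy: E₁ = mgh = (0.52)(9.8)(2.3) = 11.721 J
Friction removes W_f = μ_k mg d = (0.32)(0.52)(9.8)(4.0) = 6.523 J
Energy reaching the spring: E = 11.721 − 6.523 = 5.1979 J
At max compression ½kx² = E ⇒ x = √(2E/k) = √(2 × 5.1979/670) = 0.1246 m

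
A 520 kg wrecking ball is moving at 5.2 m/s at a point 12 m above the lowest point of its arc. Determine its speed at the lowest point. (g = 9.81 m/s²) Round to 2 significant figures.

Mechanical energy is conserved (no friction): ½mv₀² + mgh = ½mv²
v² = v₀² + 2gh = (5.2)² + 2(9.81)(12) = 262.48
v = √262.48 = 16.20 m/s

v = 16 m/s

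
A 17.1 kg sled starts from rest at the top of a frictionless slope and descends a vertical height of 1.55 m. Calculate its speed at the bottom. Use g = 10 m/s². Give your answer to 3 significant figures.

v = 5.57 m/s

Energy conservation between the two points: mgh = ½mv²
The mass cancels from both sides.
v = √(2gh) = √(2 × 10 × 1.55) = √31.000 = 5.568 m/s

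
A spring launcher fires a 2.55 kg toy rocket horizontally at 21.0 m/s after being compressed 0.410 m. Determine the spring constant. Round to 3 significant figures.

k = 6690 N/m

Spring PE at full compression equals KE at release: ½kx² = ½mv²
k = mv²/x² = (2.55)(21.0)²/(0.410)² = 6690 N/m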